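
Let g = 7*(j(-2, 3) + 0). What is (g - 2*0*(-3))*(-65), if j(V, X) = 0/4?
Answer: 0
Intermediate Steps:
j(V, X) = 0 (j(V, X) = 0*(¼) = 0)
g = 0 (g = 7*(0 + 0) = 7*0 = 0)
(g - 2*0*(-3))*(-65) = (0 - 2*0*(-3))*(-65) = (0 + 0*(-3))*(-65) = (0 + 0)*(-65) = 0*(-65) = 0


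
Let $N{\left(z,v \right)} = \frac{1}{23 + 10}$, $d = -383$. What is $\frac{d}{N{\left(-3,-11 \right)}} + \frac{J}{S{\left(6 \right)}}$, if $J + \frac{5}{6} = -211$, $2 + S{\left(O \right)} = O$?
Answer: $- \frac{304607}{24} \approx -12692.0$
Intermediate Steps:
$S{\left(O \right)} = -2 + O$
$J = - \frac{1271}{6}$ ($J = - \frac{5}{6} - 211 = - \frac{1271}{6} \approx -211.83$)
$N{\left(z,v \right)} = \frac{1}{33}$
$\frac{d}{N{\left(-3,-11 \right)}} + \frac{J}{S{\left(6 \right)}} = - 383 \frac{1}{\frac{1}{33}} - \frac{1271}{6 \left(-2 + 6\right)} = \left(-383\right) 33 - \frac{1271}{6 \cdot 4} = -12639 - \frac{1271}{24} = - \frac{304607}{24}$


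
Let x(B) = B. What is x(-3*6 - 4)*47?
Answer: -1034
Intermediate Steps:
x(-3*6 - 4)*47 = (-3*6 - 4)*47 = (-18 - 4)*47 = -22*47 = -1034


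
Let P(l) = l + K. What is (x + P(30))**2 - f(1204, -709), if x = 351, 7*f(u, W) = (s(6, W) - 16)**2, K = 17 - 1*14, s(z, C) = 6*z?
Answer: 1031792/7 ≈ 1.4740e+5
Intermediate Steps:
K = 3 (K = 17 - 14 = 3)
f(u, W) = 400/7 (f(u, W) = (6*6 - 16)**2/7 = (36 - 16)**2/7 = (1/7)*20**2 = (1/7)*400 = 400/7)
P(l) = 3 + l (P(l) = l + 3 = 3 + l)
(x + P(30))**2 - f(1204, -709) = (351 + (3 + 30))**2 - 1*400/7 = (351 + 33)**2 - 400/7 = 384**2 - 400/7 = 147456 - 400/7 = 1031792/7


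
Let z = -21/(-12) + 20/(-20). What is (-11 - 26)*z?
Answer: -111/4 ≈ -27.750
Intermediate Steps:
z = 3/4 (z = -21*(-1/12) + 20*(-1/20) = 7/4 - 1 = 3/4 ≈ 0.75000)
(-11 - 26)*z = (-11 - 26)*(3/4) = -37*3/4 = -111/4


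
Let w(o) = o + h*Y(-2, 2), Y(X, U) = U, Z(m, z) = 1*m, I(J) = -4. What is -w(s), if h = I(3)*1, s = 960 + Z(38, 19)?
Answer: -990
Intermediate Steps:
Z(m, z) = m
s = 998 (s = 960 + 38 = 998)
h = -4 (h = -4*1 = -4)
w(o) = -8 + o (w(o) = o - 4*2 = o - 8 = -8 + o)
-w(s) = -(-8 + 998) = -1*990 = -990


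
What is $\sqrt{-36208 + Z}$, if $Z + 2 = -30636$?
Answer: $i \sqrt{66846} \approx 258.55 i$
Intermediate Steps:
$Z = -30638$ ($Z = -2 - 30636 = -30638$)
$\sqrt{-36208 + Z} = \sqrt{-36208 - 30638} = \sqrt{-66846} = i \sqrt{66846}$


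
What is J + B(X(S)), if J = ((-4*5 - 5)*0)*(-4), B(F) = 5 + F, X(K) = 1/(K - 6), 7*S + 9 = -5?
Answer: 39/8 ≈ 4.8750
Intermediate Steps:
S = -2 (S = -9/7 + (1/7)*(-5) = -9/7 - 5/7 = -2)
X(K) = 1/(-6 + K)
J = 0 (J = ((-20 - 5)*0)*(-4) = -25*0*(-4) = 0*(-4) = 0)
J + B(X(S)) = 0 + (5 + 1/(-6 - 2)) = 0 + (5 + 1/(-8)) = 0 + (5 - 1/8) = 0 + 39/8 = 39/8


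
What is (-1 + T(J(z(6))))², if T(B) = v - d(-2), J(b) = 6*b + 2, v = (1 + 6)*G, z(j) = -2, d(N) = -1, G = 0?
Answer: 0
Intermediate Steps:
v = 0 (v = (1 + 6)*0 = 7*0 = 0)
J(b) = 2 + 6*b
T(B) = 1 (T(B) = 0 - 1*(-1) = 0 + 1 = 1)
(-1 + T(J(z(6))))² = (-1 + 1)² = 0² = 0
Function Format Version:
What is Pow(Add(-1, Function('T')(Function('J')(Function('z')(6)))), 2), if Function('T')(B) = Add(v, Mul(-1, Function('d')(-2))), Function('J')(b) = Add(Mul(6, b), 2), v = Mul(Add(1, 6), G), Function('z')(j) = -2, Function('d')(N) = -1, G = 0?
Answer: 0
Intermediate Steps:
v = 0 (v = Mul(Add(1, 6), 0) = Mul(7, 0) = 0)
Function('J')(b) = Add(2, Mul(6, b))
Function('T')(B) = 1 (Function('T')(B) = Add(0, Mul(-1, -1)) = Add(0, 1) = 1)
Pow(Add(-1, Function('T')(Function('J')(Function('z')(6)))), 2) = Pow(Add(-1, 1), 2) = Pow(0, 2) = 0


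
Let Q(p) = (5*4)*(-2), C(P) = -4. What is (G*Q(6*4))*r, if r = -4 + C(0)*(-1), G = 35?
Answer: 0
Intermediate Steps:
Q(p) = -40 (Q(p) = 20*(-2) = -40)
r = 0 (r = -4 - 4*(-1) = -4 + 4 = 0)
(G*Q(6*4))*r = (35*(-40))*0 = -1400*0 = 0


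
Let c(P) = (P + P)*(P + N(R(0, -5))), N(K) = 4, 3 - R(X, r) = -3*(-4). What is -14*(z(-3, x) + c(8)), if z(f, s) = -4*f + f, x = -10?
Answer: -2814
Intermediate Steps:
R(X, r) = -9 (R(X, r) = 3 - (-3)*(-4) = 3 - 1*12 = 3 - 12 = -9)
c(P) = 2*P*(4 + P) (c(P) = (P + P)*(P + 4) = (2*P)*(4 + P) = 2*P*(4 + P))
z(f, s) = -3*f
-14*(z(-3, x) + c(8)) = -14*(-3*(-3) + 2*8*(4 + 8)) = -14*(9 + 2*8*12) = -14*(9 + 192) = -14*201 = -2814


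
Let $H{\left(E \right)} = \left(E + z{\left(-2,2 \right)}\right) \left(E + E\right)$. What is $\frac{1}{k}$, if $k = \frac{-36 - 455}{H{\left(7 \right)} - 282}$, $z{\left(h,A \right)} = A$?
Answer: $\frac{156}{491} \approx 0.31772$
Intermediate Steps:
$H{\left(E \right)} = 2 E \left(2 + E\right)$ ($H{\left(E \right)} = \left(E + 2\right) \left(E + E\right) = \left(2 + E\right) 2 E = 2 E \left(2 + E\right)$)
$k = \frac{491}{156}$ ($k = \frac{-36 - 455}{2 \cdot 7 \left(2 + 7\right) - 282} = - \frac{491}{2 \cdot 7 \cdot 9 - 282} = - \frac{491}{126 - 282} = - \frac{491}{-156} = \left(-491\right) \left(- \frac{1}{156}\right) = \frac{491}{156} \approx 3.1474$)
$\frac{1}{k} = \frac{1}{\frac{491}{156}} = \frac{156}{491}$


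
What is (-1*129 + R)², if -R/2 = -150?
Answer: 29241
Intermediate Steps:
R = 300 (R = -2*(-150) = 300)
(-1*129 + R)² = (-1*129 + 300)² = (-129 + 300)² = 171² = 29241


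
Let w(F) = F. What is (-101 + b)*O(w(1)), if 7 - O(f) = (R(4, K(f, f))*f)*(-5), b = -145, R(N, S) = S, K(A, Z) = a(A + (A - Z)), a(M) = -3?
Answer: 1968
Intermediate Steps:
K(A, Z) = -3
O(f) = 7 - 15*f (O(f) = 7 - (-3*f)*(-5) = 7 - 15*f)
(-101 + b)*O(w(1)) = (-101 - 145)*(7 - 15*1) = -246*(7 - 15) = -246*(-8) = 1968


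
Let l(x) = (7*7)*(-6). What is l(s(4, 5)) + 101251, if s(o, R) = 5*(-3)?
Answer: 100957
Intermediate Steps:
s(o, R) = -15
l(x) = -294 (l(x) = 49*(-6) = -294)
l(s(4, 5)) + 101251 = -294 + 101251 = 100957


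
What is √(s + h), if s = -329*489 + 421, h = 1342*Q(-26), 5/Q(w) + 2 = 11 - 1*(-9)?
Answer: I*√1440785/3 ≈ 400.11*I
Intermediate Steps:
Q(w) = 5/18 (Q(w) = 5/(-2 + (11 - 1*(-9))) = 5/(-2 + (11 + 9)) = 5/(-2 + 20) = 5/18)
h = 3355/9 (h = 1342*(5/18) = 3355/9 ≈ 372.78)
s = -160460 (s = -160881 + 421 = -160460)
√(s + h) = √(-160460 + 3355/9) = √(-1440785/9) = I*√1440785/3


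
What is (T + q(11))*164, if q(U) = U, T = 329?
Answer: 55760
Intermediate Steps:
(T + q(11))*164 = (329 + 11)*164 = 340*164 = 55760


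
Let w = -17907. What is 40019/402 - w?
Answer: 7238633/402 ≈ 18007.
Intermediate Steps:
40019/402 - w = 40019/402 - 1*(-17907) = 40019*(1/402) + 17907 = 40019/402 + 17907 = 7238633/402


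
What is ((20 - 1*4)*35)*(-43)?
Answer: -24080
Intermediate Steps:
((20 - 1*4)*35)*(-43) = ((20 - 4)*35)*(-43) = (16*35)*(-43) = 560*(-43) = -24080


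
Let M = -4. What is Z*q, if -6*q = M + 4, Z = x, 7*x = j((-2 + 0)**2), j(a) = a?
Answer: 0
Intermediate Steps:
x = 4/7 (x = (-2 + 0)**2/7 = (1/7)*(-2)**2 = (1/7)*4 = 4/7 ≈ 0.57143)
Z = 4/7 ≈ 0.57143
q = 0 (q = -(-4 + 4)/6 = -1/6*0 = 0)
Z*q = (4/7)*0 = 0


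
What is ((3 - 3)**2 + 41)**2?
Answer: 1681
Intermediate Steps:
((3 - 3)**2 + 41)**2 = (0**2 + 41)**2 = (0 + 41)**2 = 41**2 = 1681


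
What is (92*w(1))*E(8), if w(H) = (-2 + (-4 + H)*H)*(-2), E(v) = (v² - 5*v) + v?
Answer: 29440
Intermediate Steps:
E(v) = v² - 4*v
w(H) = 4 - 2*H*(-4 + H) (w(H) = (-2 + H*(-4 + H))*(-2) = 4 - 2*H*(-4 + H))
(92*w(1))*E(8) = (92*(4 - 2*1² + 8*1))*(8*(-4 + 8)) = (92*(4 - 2*1 + 8))*(8*4) = (92*(4 - 2 + 8))*32 = (92*10)*32 = 920*32 = 29440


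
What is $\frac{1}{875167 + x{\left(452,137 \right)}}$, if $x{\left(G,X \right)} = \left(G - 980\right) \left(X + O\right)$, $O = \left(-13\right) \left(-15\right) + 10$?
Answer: $\frac{1}{694591} \approx 1.4397 \cdot 10^{-6}$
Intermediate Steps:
$O = 205$ ($O = 195 + 10 = 205$)
$x{\left(G,X \right)} = \left(-980 + G\right) \left(205 + X\right)$ ($x{\left(G,X \right)} = \left(G - 980\right) \left(X + 205\right) = \left(-980 + G\right) \left(205 + X\right)$)
$\frac{1}{875167 + x{\left(452,137 \right)}} = \frac{1}{875167 + \left(-200900 - 134260 + 205 \cdot 452 + 452 \cdot 137\right)} = \frac{1}{875167 + \left(-200900 - 134260 + 92660 + 61924\right)} = \frac{1}{875167 - 180576} = \frac{1}{694591}$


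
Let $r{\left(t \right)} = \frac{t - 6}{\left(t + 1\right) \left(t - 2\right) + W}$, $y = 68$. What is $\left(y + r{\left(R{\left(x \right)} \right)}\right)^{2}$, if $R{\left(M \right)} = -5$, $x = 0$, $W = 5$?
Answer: $\frac{41209}{9} \approx 4578.8$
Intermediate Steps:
$r{\left(t \right)} = \frac{-6 + t}{5 + \left(1 + t\right) \left(-2 + t\right)}$ ($r{\left(t \right)} = \frac{t - 6}{\left(t + 1\right) \left(t - 2\right) + 5} = \frac{-6 + t}{\left(1 + t\right) \left(-2 + t\right) + 5} = \frac{-6 + t}{5 + \left(1 + t\right) \left(-2 + t\right)}$)
$\left(y + r{\left(R{\left(x \right)} \right)}\right)^{2} = \left(68 + \frac{-6 - 5}{3 + \left(-5\right)^{2} - -5}\right)^{2} = \left(68 + \frac{1}{3 + 25 + 5} \left(-11\right)\right)^{2} = \left(68 + \frac{1}{33} \left(-11\right)\right)^{2} = \left(68 - \frac{1}{3}\right)^{2} = \left(\frac{203}{3}\right)^{2} = \frac{41209}{9}$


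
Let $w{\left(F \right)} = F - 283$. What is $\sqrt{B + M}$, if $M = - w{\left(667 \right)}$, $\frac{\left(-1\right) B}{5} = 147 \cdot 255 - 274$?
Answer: $i \sqrt{186439} \approx 431.79 i$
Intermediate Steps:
$w{\left(F \right)} = -283 + F$
$B = -186055$ ($B = - 5 \left(147 \cdot 255 - 274\right) = - 5 \left(37485 - 274\right) = \left(-5\right) 37211 = -186055$)
$M = -384$ ($M = - (-283 + 667) = \left(-1\right) 384 = -384$)
$\sqrt{B + M} = \sqrt{-186055 - 384} = \sqrt{-186439} = i \sqrt{186439}$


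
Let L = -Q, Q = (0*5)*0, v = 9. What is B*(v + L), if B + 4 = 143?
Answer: 1251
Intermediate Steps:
B = 139 (B = -4 + 143 = 139)
Q = 0 (Q = 0*0 = 0)
L = 0 (L = -1*0 = 0)
B*(v + L) = 139*(9 + 0) = 139*9 = 1251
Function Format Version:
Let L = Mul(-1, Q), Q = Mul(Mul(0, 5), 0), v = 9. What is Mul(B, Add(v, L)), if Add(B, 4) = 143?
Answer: 1251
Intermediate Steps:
B = 139 (B = Add(-4, 143) = 139)
Q = 0 (Q = Mul(0, 0) = 0)
L = 0 (L = Mul(-1, 0) = 0)
Mul(B, Add(v, L)) = Mul(139, Add(9, 0)) = Mul(139, 9) = 1251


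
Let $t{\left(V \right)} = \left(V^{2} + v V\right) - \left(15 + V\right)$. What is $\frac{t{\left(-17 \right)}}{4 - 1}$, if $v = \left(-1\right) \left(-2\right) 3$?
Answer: $63$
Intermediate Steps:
$v = 6$ ($v = 2 \cdot 3 = 6$)
$t{\left(V \right)} = -15 + V^{2} + 5 V$ ($t{\left(V \right)} = \left(V^{2} + 6 V\right) - \left(15 + V\right) = -15 + V^{2} + 5 V$)
$\frac{t{\left(-17 \right)}}{4 - 1} = \frac{-15 + \left(-17\right)^{2} + 5 \left(-17\right)}{4 - 1} = \frac{-15 + 289 - 85}{3} = 189 \cdot \frac{1}{3} = 63$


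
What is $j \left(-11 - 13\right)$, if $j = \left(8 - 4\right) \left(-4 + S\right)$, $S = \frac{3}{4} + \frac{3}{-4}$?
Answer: $384$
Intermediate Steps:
$S = 0$ ($S = 3 \cdot \frac{1}{4} + 3 \left(- \frac{1}{4}\right) = \frac{3}{4} - \frac{3}{4} = 0$)
$j = -16$ ($j = \left(8 - 4\right) \left(-4 + 0\right) = 4 \left(-4\right) = -16$)
$j \left(-11 - 13\right) = - 16 \left(-11 - 13\right) = \left(-16\right) \left(-24\right) = 384$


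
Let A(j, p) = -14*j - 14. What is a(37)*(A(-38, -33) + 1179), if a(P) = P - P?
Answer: 0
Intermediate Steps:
a(P) = 0
A(j, p) = -14 - 14*j
a(37)*(A(-38, -33) + 1179) = 0*((-14 - 14*(-38)) + 1179) = 0*((-14 + 532) + 1179) = 0*(518 + 1179) = 0*1697 = 0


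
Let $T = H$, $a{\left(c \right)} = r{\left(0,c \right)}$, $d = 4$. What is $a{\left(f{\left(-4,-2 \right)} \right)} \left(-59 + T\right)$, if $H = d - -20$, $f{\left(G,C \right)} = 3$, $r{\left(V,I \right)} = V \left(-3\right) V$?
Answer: $0$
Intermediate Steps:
$r{\left(V,I \right)} = - 3 V^{2}$ ($r{\left(V,I \right)} = - 3 V V = - 3 V^{2}$)
$a{\left(c \right)} = 0$ ($a{\left(c \right)} = - 3 \cdot 0^{2} = \left(-3\right) 0 = 0$)
$H = 24$ ($H = 4 - -20 = 4 + 20 = 24$)
$T = 24$
$a{\left(f{\left(-4,-2 \right)} \right)} \left(-59 + T\right) = 0 \left(-59 + 24\right) = 0 \left(-35\right) = 0$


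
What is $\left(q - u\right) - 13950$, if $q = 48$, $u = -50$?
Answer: $-13852$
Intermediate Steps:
$\left(q - u\right) - 13950 = \left(48 - -50\right) - 13950 = \left(48 + 50\right) - 13950 = 98 - 13950 = -13852$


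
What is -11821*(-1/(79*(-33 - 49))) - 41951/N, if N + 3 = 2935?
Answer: -153208875/9496748 ≈ -16.133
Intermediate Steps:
N = 2932 (N = -3 + 2935 = 2932)
-11821*(-1/(79*(-33 - 49))) - 41951/N = -11821*(-1/(79*(-33 - 49))) - 41951/2932 = -11821/((-79*(-82))) - 41951*1/2932 = -11821/6478 - 41951/2932 = -153208875/9496748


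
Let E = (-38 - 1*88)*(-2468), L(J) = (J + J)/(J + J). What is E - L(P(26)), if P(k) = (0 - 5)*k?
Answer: 310967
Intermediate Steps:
P(k) = -5*k
L(J) = 1 (L(J) = (2*J)/((2*J)) = (2*J)*(1/(2*J)) = 1)
E = 310968 (E = (-38 - 88)*(-2468) = -126*(-2468) = 310968)
E - L(P(26)) = 310968 - 1*1 = 310968 - 1 = 310967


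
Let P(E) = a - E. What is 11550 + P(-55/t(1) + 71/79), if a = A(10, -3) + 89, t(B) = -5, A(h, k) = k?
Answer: 918304/79 ≈ 11624.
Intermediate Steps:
a = 86 (a = -3 + 89 = 86)
P(E) = 86 - E
11550 + P(-55/t(1) + 71/79) = 11550 + (86 - (-55/(-5) + 71/79)) = 11550 + (86 - (-55*(-1/5) + 71*(1/79))) = 11550 + (86 - (11 + 71/79)) = 11550 + (86 - 1*940/79) = 11550 + (86 - 940/79) = 11550 + 5854/79 = 918304/79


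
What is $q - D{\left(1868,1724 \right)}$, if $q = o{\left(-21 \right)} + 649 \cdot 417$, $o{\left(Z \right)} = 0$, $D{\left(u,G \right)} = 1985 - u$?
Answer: $270516$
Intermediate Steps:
$q = 270633$ ($q = 0 + 649 \cdot 417 = 0 + 270633 = 270633$)
$q - D{\left(1868,1724 \right)} = 270633 - \left(1985 - 1868\right) = 270633 - 117 = 270516$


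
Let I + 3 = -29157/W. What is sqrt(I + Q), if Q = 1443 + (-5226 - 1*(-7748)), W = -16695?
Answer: sqrt(122754155685)/5565 ≈ 62.958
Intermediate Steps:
I = -6976/5565 (I = -3 - 29157/(-16695) = -3 - 29157*(-1/16695) = -3 + 9719/5565 = -6976/5565 ≈ -1.2535)
Q = 3965 (Q = 1443 + (-5226 + 7748) = 1443 + 2522 = 3965)
sqrt(I + Q) = sqrt(-6976/5565 + 3965) = sqrt(22058249/5565) = sqrt(122754155685)/5565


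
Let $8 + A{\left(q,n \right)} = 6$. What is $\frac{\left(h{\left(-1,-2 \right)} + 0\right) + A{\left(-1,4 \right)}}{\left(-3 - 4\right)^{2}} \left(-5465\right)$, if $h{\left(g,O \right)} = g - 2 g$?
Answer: $\frac{5465}{49} \approx 111.53$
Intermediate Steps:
$h{\left(g,O \right)} = - g$
$A{\left(q,n \right)} = -2$ ($A{\left(q,n \right)} = -8 + 6 = -2$)
$\frac{\left(h{\left(-1,-2 \right)} + 0\right) + A{\left(-1,4 \right)}}{\left(-3 - 4\right)^{2}} \left(-5465\right) = \frac{\left(\left(-1\right) \left(-1\right) + 0\right) - 2}{\left(-3 - 4\right)^{2}} \left(-5465\right) = \frac{\left(1 + 0\right) - 2}{\left(-7\right)^{2}} \left(-5465\right) = \frac{1 - 2}{49} \left(-5465\right) = \left(-1\right) \frac{1}{49} \left(-5465\right) = \left(- \frac{1}{49}\right) \left(-5465\right) = \frac{5465}{49}$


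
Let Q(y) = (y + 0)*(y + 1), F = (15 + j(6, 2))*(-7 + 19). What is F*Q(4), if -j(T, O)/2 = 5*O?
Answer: -1200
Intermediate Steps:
j(T, O) = -10*O
F = -60 (F = (15 - 10*2)*(-7 + 19) = (15 - 20)*12 = -5*12 = -60)
Q(y) = y*(1 + y)
F*Q(4) = -240*(1 + 4) = -240*5 = -60*20 = -1200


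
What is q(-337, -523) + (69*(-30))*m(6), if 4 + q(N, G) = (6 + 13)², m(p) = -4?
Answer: 8637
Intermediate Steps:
q(N, G) = 357 (q(N, G) = -4 + (6 + 13)² = -4 + 19² = -4 + 361 = 357)
q(-337, -523) + (69*(-30))*m(6) = 357 + (69*(-30))*(-4) = 357 - 2070*(-4) = 357 + 8280 = 8637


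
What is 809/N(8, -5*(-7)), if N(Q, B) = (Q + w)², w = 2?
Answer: 809/100 ≈ 8.0900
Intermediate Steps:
N(Q, B) = (2 + Q)² (N(Q, B) = (Q + 2)² = (2 + Q)²)
809/N(8, -5*(-7)) = 809/((2 + 8)²) = 809/(10²) = 809/100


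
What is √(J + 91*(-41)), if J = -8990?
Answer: I*√12721 ≈ 112.79*I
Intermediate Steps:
√(J + 91*(-41)) = √(-8990 + 91*(-41)) = √(-8990 - 3731) = √(-12721) = I*√12721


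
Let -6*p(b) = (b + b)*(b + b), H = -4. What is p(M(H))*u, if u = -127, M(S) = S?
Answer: 4064/3 ≈ 1354.7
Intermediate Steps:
p(b) = -2*b²/3 (p(b) = -(b + b)*(b + b)/6 = -2*b*2*b/6 = -2*b²/3)
p(M(H))*u = -⅔*(-4)²*(-127) = -⅔*16*(-127) = -32/3*(-127) = 4064/3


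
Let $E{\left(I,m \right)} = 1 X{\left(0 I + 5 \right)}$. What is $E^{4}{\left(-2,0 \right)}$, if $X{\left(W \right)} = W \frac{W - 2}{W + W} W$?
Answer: $\frac{50625}{16} \approx 3164.1$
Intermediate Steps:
$X{\left(W \right)} = W \left(-1 + \frac{W}{2}\right)$ ($X{\left(W \right)} = W \frac{-2 + W}{2 W} W = \left(-1 + \frac{W}{2}\right) W = W \left(-1 + \frac{W}{2}\right)$)
$E{\left(I,m \right)} = \frac{15}{2}$ ($E{\left(I,m \right)} = 1 \frac{\left(0 I + 5\right) \left(-2 + \left(0 I + 5\right)\right)}{2} = 1 \frac{\left(0 + 5\right) \left(-2 + \left(0 + 5\right)\right)}{2} = 1 \cdot \frac{1}{2} \cdot 5 \left(-2 + 5\right) = 1 \cdot \frac{1}{2} \cdot 5 \cdot 3 = 1 \cdot \frac{15}{2} = \frac{15}{2}$)
$E^{4}{\left(-2,0 \right)} = \left(\frac{15}{2}\right)^{4} = \frac{50625}{16}$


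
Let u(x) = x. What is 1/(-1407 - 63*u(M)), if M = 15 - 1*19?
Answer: -1/1155 ≈ -0.00086580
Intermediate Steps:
M = -4 (M = 15 - 19 = -4)
1/(-1407 - 63*u(M)) = 1/(-1407 - 63*(-4)) = 1/(-1407 + 252) = 1/(-1155) = -1/1155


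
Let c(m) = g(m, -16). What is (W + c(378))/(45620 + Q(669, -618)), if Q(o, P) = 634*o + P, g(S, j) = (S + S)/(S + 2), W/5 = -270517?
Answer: -64247693/22284530 ≈ -2.8831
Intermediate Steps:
W = -1352585 (W = 5*(-270517) = -1352585)
g(S, j) = 2*S/(2 + S) (g(S, j) = (2*S)/(2 + S) = 2*S/(2 + S))
c(m) = 2*m/(2 + m)
Q(o, P) = P + 634*o
(W + c(378))/(45620 + Q(669, -618)) = (-1352585 + 2*378/(2 + 378))/(45620 + (-618 + 634*669)) = (-1352585 + 2*378/380)/(45620 + (-618 + 424146)) = (-1352585 + 2*378*(1/380))/(45620 + 423528) = (-1352585 + 189/95)/469148 = -128495386/95*1/469148 = -64247693/22284530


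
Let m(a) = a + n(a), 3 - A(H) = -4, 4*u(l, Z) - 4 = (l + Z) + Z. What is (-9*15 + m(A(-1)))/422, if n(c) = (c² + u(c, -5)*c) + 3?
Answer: -297/1688 ≈ -0.17595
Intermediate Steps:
u(l, Z) = 1 + Z/2 + l/4 (u(l, Z) = 1 + ((l + Z) + Z)/4 = 1 + ((Z + l) + Z)/4 = 1 + (l + 2*Z)/4 = 1 + (Z/2 + l/4) = 1 + Z/2 + l/4)
n(c) = 3 + c² + c*(-3/2 + c/4) (n(c) = (c² + (1 + (½)*(-5) + c/4)*c) + 3 = (c² + (1 - 5/2 + c/4)*c) + 3 = (c² + (-3/2 + c/4)*c) + 3 = (c² + c*(-3/2 + c/4)) + 3 = 3 + c² + c*(-3/2 + c/4))
A(H) = 7 (A(H) = 3 - 1*(-4) = 3 + 4 = 7)
m(a) = 3 - a/2 + 5*a²/4 (m(a) = a + (3 - 3*a/2 + 5*a²/4) = 3 - a/2 + 5*a²/4)
(-9*15 + m(A(-1)))/422 = (-9*15 + (3 - ½*7 + (5/4)*7²))/422 = (-135 + (3 - 7/2 + (5/4)*49))*(1/422) = (-135 + (3 - 7/2 + 245/4))*(1/422) = (-135 + 243/4)*(1/422) = -297/4*1/422 = -297/1688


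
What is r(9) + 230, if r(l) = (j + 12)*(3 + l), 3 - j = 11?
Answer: 278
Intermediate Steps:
j = -8 (j = 3 - 1*11 = 3 - 11 = -8)
r(l) = 12 + 4*l (r(l) = (-8 + 12)*(3 + l) = 4*(3 + l) = 12 + 4*l)
r(9) + 230 = (12 + 4*9) + 230 = (12 + 36) + 230 = 48 + 230 = 278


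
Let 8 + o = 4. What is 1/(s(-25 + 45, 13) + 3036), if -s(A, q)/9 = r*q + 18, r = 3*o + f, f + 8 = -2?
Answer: 1/5448 ≈ 0.00018355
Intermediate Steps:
o = -4 (o = -8 + 4 = -4)
f = -10 (f = -8 - 2 = -10)
r = -22 (r = 3*(-4) - 10 = -12 - 10 = -22)
s(A, q) = -162 + 198*q (s(A, q) = -9*(-22*q + 18) = -9*(18 - 22*q) = -162 + 198*q)
1/(s(-25 + 45, 13) + 3036) = 1/((-162 + 198*13) + 3036) = 1/((-162 + 2574) + 3036) = 1/(2412 + 3036) = 1/5448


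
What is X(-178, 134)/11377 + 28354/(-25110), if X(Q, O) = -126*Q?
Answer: 3880381/4607685 ≈ 0.84215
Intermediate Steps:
X(-178, 134)/11377 + 28354/(-25110) = -126*(-178)/11377 + 28354/(-25110) = 22428*(1/11377) + 28354*(-1/25110) = 22428/11377 - 14177/12555 = 3880381/4607685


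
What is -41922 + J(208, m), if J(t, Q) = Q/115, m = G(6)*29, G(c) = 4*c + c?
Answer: -964032/23 ≈ -41914.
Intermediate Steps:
G(c) = 5*c
m = 870 (m = (5*6)*29 = 30*29 = 870)
J(t, Q) = Q/115 (J(t, Q) = Q*(1/115) = Q/115)
-41922 + J(208, m) = -41922 + (1/115)*870 = -41922 + 174/23 = -964032/23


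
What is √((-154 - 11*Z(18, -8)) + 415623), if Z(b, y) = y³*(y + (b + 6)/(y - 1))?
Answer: √3198549/3 ≈ 596.15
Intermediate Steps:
Z(b, y) = y³*(y + (6 + b)/(-1 + y))
√((-154 - 11*Z(18, -8)) + 415623) = √((-154 - 11*(-8)³*(6 + 18 + (-8)² - 1*(-8))/(-1 - 8)) + 415623) = √((-154 - (-5632)*(6 + 18 + 64 + 8)/(-9)) + 415623) = √((-154 - (-5632)*(-1)*96/9) + 415623) = √((-154 - 11*16384/3) + 415623) = √((-154 - 180224/3) + 415623) = √(-180686/3 + 415623) = √(1066183/3) = √3198549/3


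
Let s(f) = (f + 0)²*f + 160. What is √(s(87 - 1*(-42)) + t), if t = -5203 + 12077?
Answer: √2153723 ≈ 1467.6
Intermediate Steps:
s(f) = 160 + f³ (s(f) = f²*f + 160 = f³ + 160 = 160 + f³)
t = 6874
√(s(87 - 1*(-42)) + t) = √((160 + (87 - 1*(-42))³) + 6874) = √((160 + (87 + 42)³) + 6874) = √((160 + 129³) + 6874) = √((160 + 2146689) + 6874) = √(2146849 + 6874) = √2153723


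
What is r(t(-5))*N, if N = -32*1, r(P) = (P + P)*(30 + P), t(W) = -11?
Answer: 13376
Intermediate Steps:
r(P) = 2*P*(30 + P) (r(P) = (2*P)*(30 + P) = 2*P*(30 + P))
N = -32
r(t(-5))*N = (2*(-11)*(30 - 11))*(-32) = (2*(-11)*19)*(-32) = -418*(-32) = 13376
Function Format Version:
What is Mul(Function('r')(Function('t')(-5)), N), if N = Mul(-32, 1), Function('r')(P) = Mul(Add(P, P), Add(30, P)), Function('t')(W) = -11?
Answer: 13376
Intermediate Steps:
Function('r')(P) = Mul(2, P, Add(30, P)) (Function('r')(P) = Mul(Mul(2, P), Add(30, P)) = Mul(2, P, Add(30, P)))
N = -32
Mul(Function('r')(Function('t')(-5)), N) = Mul(Mul(2, -11, Add(30, -11)), -32) = Mul(Mul(2, -11, 19), -32) = Mul(-418, -32) = 13376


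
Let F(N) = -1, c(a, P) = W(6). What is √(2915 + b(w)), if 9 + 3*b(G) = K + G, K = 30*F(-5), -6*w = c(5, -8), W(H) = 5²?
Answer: √104422/6 ≈ 53.857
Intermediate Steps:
W(H) = 25
c(a, P) = 25
w = -25/6 (w = -⅙*25 = -25/6 ≈ -4.1667)
K = -30 (K = 30*(-1) = -30)
b(G) = -13 + G/3 (b(G) = -3 + (-30 + G)/3 = -3 + (-10 + G/3) = -13 + G/3)
√(2915 + b(w)) = √(2915 + (-13 + (⅓)*(-25/6))) = √(2915 + (-13 - 25/18)) = √(2915 - 259/18) = √(52211/18) = √104422/6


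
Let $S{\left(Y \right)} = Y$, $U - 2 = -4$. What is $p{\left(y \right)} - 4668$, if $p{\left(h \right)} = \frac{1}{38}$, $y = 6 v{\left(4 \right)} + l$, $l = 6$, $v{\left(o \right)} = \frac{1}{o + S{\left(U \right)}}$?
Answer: $- \frac{177383}{38} \approx -4668.0$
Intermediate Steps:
$U = -2$ ($U = 2 - 4 = -2$)
$v{\left(o \right)} = \frac{1}{-2 + o}$ ($v{\left(o \right)} = \frac{1}{o - 2} = \frac{1}{-2 + o}$)
$y = 9$ ($y = \frac{6}{-2 + 4} + 6 = \frac{6}{2} + 6 = 6 \cdot \frac{1}{2} + 6 = 3 + 6 = 9$)
$p{\left(h \right)} = \frac{1}{38}$
$p{\left(y \right)} - 4668 = \frac{1}{38} - 4668 = - \frac{177383}{38}$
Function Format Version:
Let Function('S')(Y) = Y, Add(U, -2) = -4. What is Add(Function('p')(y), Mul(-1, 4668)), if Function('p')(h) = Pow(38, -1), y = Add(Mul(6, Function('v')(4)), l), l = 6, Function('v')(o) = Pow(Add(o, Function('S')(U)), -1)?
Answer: Rational(-177383, 38) ≈ -4668.0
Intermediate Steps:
U = -2 (U = Add(2, -4) = -2)
Function('v')(o) = Pow(Add(-2, o), -1) (Function('v')(o) = Pow(Add(o, -2), -1) = Pow(Add(-2, o), -1))
y = 9 (y = Add(Mul(6, Pow(Add(-2, 4), -1)), 6) = Add(Mul(6, Pow(2, -1)), 6) = Add(Mul(6, Rational(1, 2)), 6) = Add(3, 6) = 9)
Function('p')(h) = Rational(1, 38)
Add(Function('p')(y), Mul(-1, 4668)) = Add(Rational(1, 38), Mul(-1, 4668)) = Add(Rational(1, 38), -4668) = Rational(-177383, 38)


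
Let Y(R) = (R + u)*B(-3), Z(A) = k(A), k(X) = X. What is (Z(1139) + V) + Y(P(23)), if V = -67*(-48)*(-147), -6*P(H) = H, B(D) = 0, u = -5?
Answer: -471613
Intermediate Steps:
P(H) = -H/6
V = -472752 (V = 3216*(-147) = -472752)
Z(A) = A
Y(R) = 0 (Y(R) = (R - 5)*0 = (-5 + R)*0 = 0)
(Z(1139) + V) + Y(P(23)) = (1139 - 472752) + 0 = -471613 + 0 = -471613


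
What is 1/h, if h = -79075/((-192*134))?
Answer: 25728/79075 ≈ 0.32536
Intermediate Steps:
h = 79075/25728 (h = -79075/(-25728) = -79075*(-1/25728) = 79075/25728 ≈ 3.0735)
1/h = 1/(79075/25728) = 25728/79075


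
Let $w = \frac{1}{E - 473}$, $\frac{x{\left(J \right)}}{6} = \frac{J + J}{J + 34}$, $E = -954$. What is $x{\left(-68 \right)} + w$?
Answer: $\frac{34247}{1427} \approx 23.999$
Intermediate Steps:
$x{\left(J \right)} = \frac{12 J}{34 + J}$ ($x{\left(J \right)} = 6 \frac{J + J}{J + 34} = 6 \frac{2 J}{34 + J} = \frac{12 J}{34 + J}$)
$w = - \frac{1}{1427}$ ($w = \frac{1}{-954 - 473} = \frac{1}{-1427} = - \frac{1}{1427} \approx -0.00070077$)
$x{\left(-68 \right)} + w = 12 \left(-68\right) \frac{1}{34 - 68} - \frac{1}{1427} = 12 \left(-68\right) \frac{1}{-34} - \frac{1}{1427} = 12 \left(-68\right) \left(- \frac{1}{34}\right) - \frac{1}{1427} = 24 - \frac{1}{1427} = \frac{34247}{1427}$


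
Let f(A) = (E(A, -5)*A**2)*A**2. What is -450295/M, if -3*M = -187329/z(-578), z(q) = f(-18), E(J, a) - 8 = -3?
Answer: -236350839600/62443 ≈ -3.7851e+6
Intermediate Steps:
E(J, a) = 5 (E(J, a) = 8 - 3 = 5)
f(A) = 5*A**4 (f(A) = (5*A**2)*A**2 = 5*A**4)
z(q) = 524880 (z(q) = 5*(-18)**4 = 5*104976 = 524880)
M = 62443/524880 (M = -(-62443)/524880 = -1/3*(-62443/174960) = 62443/524880 ≈ 0.11897)
-450295/M = -450295/62443/524880 = -450295*524880/62443 = -236350839600/62443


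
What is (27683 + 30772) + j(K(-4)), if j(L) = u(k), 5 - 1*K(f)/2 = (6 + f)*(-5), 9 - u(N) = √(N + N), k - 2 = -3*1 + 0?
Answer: 58464 - I*√2 ≈ 58464.0 - 1.4142*I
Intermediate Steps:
k = -1 (k = 2 + (-3*1 + 0) = 2 + (-3 + 0) = 2 - 3 = -1)
u(N) = 9 - √2*√N (u(N) = 9 - √(N + N) = 9 - √(2*N) = 9 - √2*√N)
K(f) = 70 + 10*f (K(f) = 10 - 2*(6 + f)*(-5) = 10 - 2*(-30 - 5*f) = 10 + (60 + 10*f) = 70 + 10*f)
j(L) = 9 - I*√2 (j(L) = 9 - √2*√(-1) = 9 - √2*I = 9 - I*√2)
(27683 + 30772) + j(K(-4)) = (27683 + 30772) + (9 - I*√2) = 58455 + (9 - I*√2) = 58464 - I*√2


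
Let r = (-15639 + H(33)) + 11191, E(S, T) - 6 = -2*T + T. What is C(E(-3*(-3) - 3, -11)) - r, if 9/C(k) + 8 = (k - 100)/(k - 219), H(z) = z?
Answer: 2255459/511 ≈ 4413.8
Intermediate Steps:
E(S, T) = 6 - T (E(S, T) = 6 + (-2*T + T) = 6 - T)
C(k) = 9/(-8 + (-100 + k)/(-219 + k)) (C(k) = 9/(-8 + (k - 100)/(k - 219)) = 9/(-8 + (-100 + k)/(-219 + k)))
r = -4415 (r = (-15639 + 33) + 11191 = -15606 + 11191 = -4415)
C(E(-3*(-3) - 3, -11)) - r = 9*(219 - (6 - 1*(-11)))/(7*(-236 + (6 - 1*(-11)))) - 1*(-4415) = 9*(219 - (6 + 11))/(7*(-236 + (6 + 11))) + 4415 = 9*(219 - 1*17)/(7*(-236 + 17)) + 4415 = (9/7)*(219 - 17)/(-219) + 4415 = (9/7)*(-1/219)*202 + 4415 = -606/511 + 4415 = 2255459/511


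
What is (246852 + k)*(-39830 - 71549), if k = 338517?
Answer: -65197813851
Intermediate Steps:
(246852 + k)*(-39830 - 71549) = (246852 + 338517)*(-39830 - 71549) = 585369*(-111379) = -65197813851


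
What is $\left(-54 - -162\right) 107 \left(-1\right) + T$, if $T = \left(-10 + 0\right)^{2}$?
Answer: $-11456$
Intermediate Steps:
$T = 100$ ($T = \left(-10\right)^{2} = 100$)
$\left(-54 - -162\right) 107 \left(-1\right) + T = \left(-54 - -162\right) 107 \left(-1\right) + 100 = \left(-54 + 162\right) \left(-107\right) + 100 = 108 \left(-107\right) + 100 = -11556 + 100 = -11456$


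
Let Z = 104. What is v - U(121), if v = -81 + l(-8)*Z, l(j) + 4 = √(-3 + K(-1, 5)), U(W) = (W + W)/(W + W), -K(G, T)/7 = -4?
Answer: 22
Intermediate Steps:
K(G, T) = 28 (K(G, T) = -7*(-4) = 28)
U(W) = 1 (U(W) = (2*W)/((2*W)) = (2*W)*(1/(2*W)) = 1)
l(j) = 1 (l(j) = -4 + √(-3 + 28) = -4 + √25 = -4 + 5 = 1)
v = 23 (v = -81 + 1*104 = -81 + 104 = 23)
v - U(121) = 23 - 1*1 = 23 - 1 = 22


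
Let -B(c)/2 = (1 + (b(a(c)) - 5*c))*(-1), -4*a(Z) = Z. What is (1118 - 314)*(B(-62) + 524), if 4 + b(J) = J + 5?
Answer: 947916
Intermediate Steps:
a(Z) = -Z/4
b(J) = 1 + J (b(J) = -4 + (J + 5) = -4 + (5 + J) = 1 + J)
B(c) = 4 - 21*c/2 (B(c) = -2*(1 + ((1 - c/4) - 5*c))*(-1) = -2*(1 + (1 - 21*c/4))*(-1) = -2*(2 - 21*c/4)*(-1) = -2*(-2 + 21*c/4) = 4 - 21*c/2)
(1118 - 314)*(B(-62) + 524) = (1118 - 314)*((4 - 21/2*(-62)) + 524) = 804*((4 + 651) + 524) = 804*(655 + 524) = 804*1179 = 947916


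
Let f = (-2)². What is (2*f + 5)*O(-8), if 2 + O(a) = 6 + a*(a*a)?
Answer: -6604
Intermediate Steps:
f = 4
O(a) = 4 + a³ (O(a) = -2 + (6 + a*(a*a)) = -2 + (6 + a*a²) = -2 + (6 + a³) = 4 + a³)
(2*f + 5)*O(-8) = (2*4 + 5)*(4 + (-8)³) = (8 + 5)*(4 - 512) = 13*(-508) = -6604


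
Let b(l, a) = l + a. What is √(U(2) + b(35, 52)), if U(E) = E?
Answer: √89 ≈ 9.4340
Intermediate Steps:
b(l, a) = a + l
√(U(2) + b(35, 52)) = √(2 + (52 + 35)) = √(2 + 87) = √89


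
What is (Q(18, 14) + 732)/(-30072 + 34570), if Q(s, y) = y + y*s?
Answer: 499/2249 ≈ 0.22188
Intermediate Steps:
Q(s, y) = y + s*y
(Q(18, 14) + 732)/(-30072 + 34570) = (14*(1 + 18) + 732)/(-30072 + 34570) = (14*19 + 732)/4498 = (266 + 732)*(1/4498) = 998*(1/4498) = 499/2249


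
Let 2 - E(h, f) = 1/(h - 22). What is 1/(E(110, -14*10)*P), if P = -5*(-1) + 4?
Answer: 88/1575 ≈ 0.055873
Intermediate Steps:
E(h, f) = 2 - 1/(-22 + h) (E(h, f) = 2 - 1/(h - 22) = 2 - 1/(-22 + h))
P = 9 (P = 5 + 4 = 9)
1/(E(110, -14*10)*P) = 1/(((-45 + 2*110)/(-22 + 110))*9) = 1/(((-45 + 220)/88)*9) = 1/(((1/88)*175)*9) = 1/((175/88)*9) = 1/(1575/88) = 88/1575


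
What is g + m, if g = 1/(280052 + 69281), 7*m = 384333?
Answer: 134260199896/2445331 ≈ 54905.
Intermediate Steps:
m = 384333/7 (m = (1/7)*384333 = 384333/7 ≈ 54905.)
g = 1/349333 ≈ 2.8626e-6
g + m = 1/349333 + 384333/7 = 134260199896/2445331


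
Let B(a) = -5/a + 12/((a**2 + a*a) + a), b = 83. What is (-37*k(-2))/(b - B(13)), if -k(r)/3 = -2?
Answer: -12987/4876 ≈ -2.6635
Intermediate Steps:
B(a) = -5/a + 12/(a + 2*a**2) (B(a) = -5/a + 12/((a**2 + a**2) + a) = -5/a + 12/(2*a**2 + a) = -5/a + 12/(a + 2*a**2))
k(r) = 6 (k(r) = -3*(-2) = 6)
(-37*k(-2))/(b - B(13)) = (-37*6)/(83 - (7 - 10*13)/(13*(1 + 2*13))) = -222/(83 - (7 - 130)/(13*(1 + 26))) = -222/(83 - (-123)/(13*27)) = -222/(83 - 1*(-41/117)) = -222/(83 + 41/117) = -222/9752/117 = -222*117/9752 = -12987/4876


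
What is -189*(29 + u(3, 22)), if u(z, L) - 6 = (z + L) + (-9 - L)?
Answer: -5481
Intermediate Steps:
u(z, L) = -3 + z (u(z, L) = 6 + ((z + L) + (-9 - L)) = 6 + ((L + z) + (-9 - L)) = 6 + (-9 + z) = -3 + z)
-189*(29 + u(3, 22)) = -189*(29 + (-3 + 3)) = -189*(29 + 0) = -189*29 = -5481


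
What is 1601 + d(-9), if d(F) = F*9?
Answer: 1520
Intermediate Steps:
d(F) = 9*F
1601 + d(-9) = 1601 + 9*(-9) = 1601 - 81 = 1520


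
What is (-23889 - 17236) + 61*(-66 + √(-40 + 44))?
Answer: -45029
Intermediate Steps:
(-23889 - 17236) + 61*(-66 + √(-40 + 44)) = -41125 + 61*(-66 + √4) = -41125 + 61*(-66 + 2) = -41125 + 61*(-64) = -41125 - 3904 = -45029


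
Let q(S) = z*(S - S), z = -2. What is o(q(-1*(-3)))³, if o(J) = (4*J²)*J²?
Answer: 0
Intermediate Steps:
q(S) = 0 (q(S) = -2*(S - S) = -2*0 = 0)
o(J) = 4*J⁴
o(q(-1*(-3)))³ = (4*0⁴)³ = (4*0)³ = 0³ = 0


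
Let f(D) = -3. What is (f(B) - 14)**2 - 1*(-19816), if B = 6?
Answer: 20105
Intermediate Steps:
(f(B) - 14)**2 - 1*(-19816) = (-3 - 14)**2 - 1*(-19816) = (-17)**2 + 19816 = 289 + 19816 = 20105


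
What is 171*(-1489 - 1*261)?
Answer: -299250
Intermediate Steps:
171*(-1489 - 1*261) = 171*(-1489 - 261) = 171*(-1750) = -299250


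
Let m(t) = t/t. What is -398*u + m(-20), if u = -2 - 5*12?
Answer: 24677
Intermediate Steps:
m(t) = 1
u = -62 (u = -2 - 60 = -62)
-398*u + m(-20) = -398*(-62) + 1 = 24676 + 1 = 24677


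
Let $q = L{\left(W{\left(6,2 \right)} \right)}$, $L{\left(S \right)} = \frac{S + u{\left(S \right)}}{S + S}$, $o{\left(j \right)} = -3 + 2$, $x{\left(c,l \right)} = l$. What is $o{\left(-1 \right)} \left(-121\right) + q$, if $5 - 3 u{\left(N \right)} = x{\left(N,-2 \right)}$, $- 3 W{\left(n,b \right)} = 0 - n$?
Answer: $\frac{1465}{12} \approx 122.08$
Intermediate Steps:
$W{\left(n,b \right)} = \frac{n}{3}$ ($W{\left(n,b \right)} = - \frac{0 - n}{3} = - \frac{\left(-1\right) n}{3} = \frac{n}{3}$)
$o{\left(j \right)} = -1$
$u{\left(N \right)} = \frac{7}{3}$ ($u{\left(N \right)} = \frac{5}{3} - - \frac{2}{3} = \frac{5}{3} + \frac{2}{3} = \frac{7}{3}$)
$L{\left(S \right)} = \frac{\frac{7}{3} + S}{2 S}$ ($L{\left(S \right)} = \frac{S + \frac{7}{3}}{S + S} = \frac{\frac{7}{3} + S}{2 S}$)
$q = \frac{13}{12}$ ($q = \frac{7 + 3 \cdot \frac{1}{3} \cdot 6}{6 \cdot \frac{1}{3} \cdot 6} = \frac{7 + 3 \cdot 2}{6 \cdot 2} = \frac{1}{6} \cdot \frac{1}{2} \left(7 + 6\right) = \frac{1}{6} \cdot \frac{1}{2} \cdot 13 = \frac{13}{12} \approx 1.0833$)
$o{\left(-1 \right)} \left(-121\right) + q = \left(-1\right) \left(-121\right) + \frac{13}{12} = 121 + \frac{13}{12} = \frac{1465}{12}$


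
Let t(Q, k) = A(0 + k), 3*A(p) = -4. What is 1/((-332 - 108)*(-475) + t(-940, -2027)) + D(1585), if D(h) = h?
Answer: 993788663/626996 ≈ 1585.0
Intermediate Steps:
A(p) = -4/3 (A(p) = (⅓)*(-4) = -4/3)
t(Q, k) = -4/3
1/((-332 - 108)*(-475) + t(-940, -2027)) + D(1585) = 1/((-332 - 108)*(-475) - 4/3) + 1585 = 1/(-440*(-475) - 4/3) + 1585 = 1/(209000 - 4/3) + 1585 = 1/(626996/3) + 1585 = 3/626996 + 1585 = 993788663/626996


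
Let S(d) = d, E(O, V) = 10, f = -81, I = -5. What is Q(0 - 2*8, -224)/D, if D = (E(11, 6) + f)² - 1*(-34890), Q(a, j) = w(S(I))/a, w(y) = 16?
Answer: -1/39931 ≈ -2.5043e-5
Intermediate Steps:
Q(a, j) = 16/a
D = 39931 (D = (10 - 81)² - 1*(-34890) = (-71)² + 34890 = 5041 + 34890 = 39931)
Q(0 - 2*8, -224)/D = (16/(0 - 2*8))/39931 = (16/(0 - 16))*(1/39931) = (16/(-16))*(1/39931) = (16*(-1/16))*(1/39931) = -1*1/39931 = -1/39931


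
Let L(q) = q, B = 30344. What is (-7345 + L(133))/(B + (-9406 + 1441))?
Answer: -7212/22379 ≈ -0.32227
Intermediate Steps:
(-7345 + L(133))/(B + (-9406 + 1441)) = (-7345 + 133)/(30344 + (-9406 + 1441)) = -7212/(30344 - 7965) = -7212/22379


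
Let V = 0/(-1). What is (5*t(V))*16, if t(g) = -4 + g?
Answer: -320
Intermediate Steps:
V = 0 (V = 0*(-1) = 0)
(5*t(V))*16 = (5*(-4 + 0))*16 = (5*(-4))*16 = -20*16 = -320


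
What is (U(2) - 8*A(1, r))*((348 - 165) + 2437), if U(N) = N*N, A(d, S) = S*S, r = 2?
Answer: -73360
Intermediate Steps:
A(d, S) = S**2
U(N) = N**2
(U(2) - 8*A(1, r))*((348 - 165) + 2437) = (2**2 - 8*2**2)*((348 - 165) + 2437) = (4 - 8*4)*(183 + 2437) = (4 - 32)*2620 = -28*2620 = -73360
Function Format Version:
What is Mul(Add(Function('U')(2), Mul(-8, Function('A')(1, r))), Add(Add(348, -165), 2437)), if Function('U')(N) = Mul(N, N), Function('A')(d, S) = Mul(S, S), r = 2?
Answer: -73360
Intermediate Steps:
Function('A')(d, S) = Pow(S, 2)
Function('U')(N) = Pow(N, 2)
Mul(Add(Function('U')(2), Mul(-8, Function('A')(1, r))), Add(Add(348, -165), 2437)) = Mul(Add(Pow(2, 2), Mul(-8, Pow(2, 2))), Add(Add(348, -165), 2437)) = Mul(Add(4, Mul(-8, 4)), Add(183, 2437)) = Mul(Add(4, -32), 2620) = Mul(-28, 2620) = -73360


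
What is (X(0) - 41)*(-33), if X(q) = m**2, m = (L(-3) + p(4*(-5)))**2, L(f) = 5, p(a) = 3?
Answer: -133815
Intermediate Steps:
m = 64 (m = (5 + 3)**2 = 8**2 = 64)
X(q) = 4096 (X(q) = 64**2 = 4096)
(X(0) - 41)*(-33) = (4096 - 41)*(-33) = 4055*(-33) = -133815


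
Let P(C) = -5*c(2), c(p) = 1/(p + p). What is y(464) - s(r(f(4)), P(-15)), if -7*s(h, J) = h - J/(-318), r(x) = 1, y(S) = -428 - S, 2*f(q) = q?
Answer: -1134443/1272 ≈ -891.86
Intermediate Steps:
f(q) = q/2
c(p) = 1/(2*p)
P(C) = -5/4 (P(C) = -5/(2*2) = -5*¼ = -5/4)
s(h, J) = -h/7 - J/2226 (s(h, J) = -(h - J/(-318))/7 = -(h - J*(-1)/318)/7 = -(h - (-1)*J/318)/7 = -(h + J/318)/7 = -h/7 - J/2226)
y(464) - s(r(f(4)), P(-15)) = (-428 - 1*464) - (-⅐*1 - 1/2226*(-5/4)) = (-428 - 464) - (-⅐ + 5/8904) = -892 - 1*(-181/1272) = -892 + 181/1272 = -1134443/1272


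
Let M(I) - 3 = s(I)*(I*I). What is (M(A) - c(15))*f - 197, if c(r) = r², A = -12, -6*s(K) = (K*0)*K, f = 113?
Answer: -25283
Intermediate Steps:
s(K) = 0 (s(K) = -K*0*K/6 = -0*K = -⅙*0 = 0)
M(I) = 3 (M(I) = 3 + 0*(I*I) = 3 + 0*I² = 3 + 0 = 3)
(M(A) - c(15))*f - 197 = (3 - 1*15²)*113 - 197 = (3 - 1*225)*113 - 197 = (3 - 225)*113 - 197 = -222*113 - 197 = -25086 - 197 = -25283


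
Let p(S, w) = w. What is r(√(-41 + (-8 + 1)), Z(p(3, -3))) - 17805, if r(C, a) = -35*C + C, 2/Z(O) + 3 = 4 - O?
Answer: -17805 - 136*I*√3 ≈ -17805.0 - 235.56*I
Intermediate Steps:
Z(O) = 2/(1 - O) (Z(O) = 2/(-3 + (4 - O)) = 2/(1 - O))
r(C, a) = -34*C
r(√(-41 + (-8 + 1)), Z(p(3, -3))) - 17805 = -34*√(-41 + (-8 + 1)) - 17805 = -34*√(-41 - 7) - 17805 = -136*I*√3 - 17805 = -17805 - 136*I*√3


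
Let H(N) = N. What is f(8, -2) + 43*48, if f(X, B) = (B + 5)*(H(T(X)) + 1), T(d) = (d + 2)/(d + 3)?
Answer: 22767/11 ≈ 2069.7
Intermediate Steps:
T(d) = (2 + d)/(3 + d)
f(X, B) = (1 + (2 + X)/(3 + X))*(5 + B) (f(X, B) = (B + 5)*((2 + X)/(3 + X) + 1) = (5 + B)*(1 + (2 + X)/(3 + X)) = (1 + (2 + X)/(3 + X))*(5 + B))
f(8, -2) + 43*48 = (25 + 5*(-2) + 10*8 + 2*(-2)*8)/(3 + 8) + 43*48 = (25 - 10 + 80 - 32)/11 + 2064 = (1/11)*63 + 2064 = 63/11 + 2064 = 22767/11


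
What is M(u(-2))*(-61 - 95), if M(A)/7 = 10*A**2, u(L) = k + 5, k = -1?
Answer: -174720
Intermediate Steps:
u(L) = 4 (u(L) = -1 + 5 = 4)
M(A) = 70*A**2 (M(A) = 7*(10*A**2) = 70*A**2)
M(u(-2))*(-61 - 95) = (70*4**2)*(-61 - 95) = (70*16)*(-156) = 1120*(-156) = -174720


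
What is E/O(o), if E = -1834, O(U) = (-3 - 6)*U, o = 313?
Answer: 1834/2817 ≈ 0.65105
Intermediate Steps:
O(U) = -9*U
E/O(o) = -1834/((-9*313)) = -1834/(-2817) = -1834*(-1/2817) = 1834/2817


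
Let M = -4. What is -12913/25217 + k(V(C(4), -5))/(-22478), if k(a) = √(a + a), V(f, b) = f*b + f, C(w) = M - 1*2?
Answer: -12913/25217 - 2*√3/11239 ≈ -0.51238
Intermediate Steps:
C(w) = -6 (C(w) = -4 - 1*2 = -4 - 2 = -6)
V(f, b) = f + b*f (V(f, b) = b*f + f = f + b*f)
k(a) = √2*√a (k(a) = √(2*a) = √2*√a)
-12913/25217 + k(V(C(4), -5))/(-22478) = -12913/25217 + (√2*√(-6*(1 - 5)))/(-22478) = -12913*1/25217 + (√2*√(-6*(-4)))*(-1/22478) = -12913/25217 + (√2*√24)*(-1/22478) = -12913/25217 + (√2*(2*√6))*(-1/22478) = -12913/25217 + (4*√3)*(-1/22478) = -12913/25217 - 2*√3/11239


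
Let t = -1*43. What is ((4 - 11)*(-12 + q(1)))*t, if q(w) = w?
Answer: -3311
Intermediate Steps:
t = -43
((4 - 11)*(-12 + q(1)))*t = ((4 - 11)*(-12 + 1))*(-43) = -7*(-11)*(-43) = 77*(-43) = -3311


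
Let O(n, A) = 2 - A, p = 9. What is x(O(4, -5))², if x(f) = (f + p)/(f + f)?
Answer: 64/49 ≈ 1.3061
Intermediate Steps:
x(f) = (9 + f)/(2*f) (x(f) = (f + 9)/(f + f) = (9 + f)/((2*f)) = (9 + f)*(1/(2*f)) = (9 + f)/(2*f))
x(O(4, -5))² = ((9 + (2 - 1*(-5)))/(2*(2 - 1*(-5))))² = ((9 + (2 + 5))/(2*(2 + 5)))² = ((½)*(9 + 7)/7)² = ((½)*(⅐)*16)² = (8/7)² = 64/49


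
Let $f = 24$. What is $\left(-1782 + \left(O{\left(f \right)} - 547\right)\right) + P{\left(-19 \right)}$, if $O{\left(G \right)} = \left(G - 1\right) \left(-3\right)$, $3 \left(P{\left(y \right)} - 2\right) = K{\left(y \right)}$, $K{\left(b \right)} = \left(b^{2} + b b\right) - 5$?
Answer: $-2157$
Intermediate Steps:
$K{\left(b \right)} = -5 + 2 b^{2}$ ($K{\left(b \right)} = \left(b^{2} + b^{2}\right) - 5 = 2 b^{2} - 5 = -5 + 2 b^{2}$)
$P{\left(y \right)} = \frac{1}{3} + \frac{2 y^{2}}{3}$ ($P{\left(y \right)} = 2 + \frac{-5 + 2 y^{2}}{3} = 2 + \left(- \frac{5}{3} + \frac{2 y^{2}}{3}\right) = \frac{1}{3} + \frac{2 y^{2}}{3}$)
$O{\left(G \right)} = 3 - 3 G$ ($O{\left(G \right)} = \left(-1 + G\right) \left(-3\right) = 3 - 3 G$)
$\left(-1782 + \left(O{\left(f \right)} - 547\right)\right) + P{\left(-19 \right)} = \left(-1782 + \left(\left(3 - 72\right) - 547\right)\right) + \left(\frac{1}{3} + \frac{2 \left(-19\right)^{2}}{3}\right) = \left(-1782 + \left(\left(3 - 72\right) - 547\right)\right) + \left(\frac{1}{3} + \frac{2}{3} \cdot 361\right) = \left(-1782 - 616\right) + \left(\frac{1}{3} + \frac{722}{3}\right) = \left(-1782 - 616\right) + 241 = -2398 + 241 = -2157$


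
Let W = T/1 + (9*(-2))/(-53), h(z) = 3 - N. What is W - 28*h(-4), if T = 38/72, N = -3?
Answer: -318889/1908 ≈ -167.13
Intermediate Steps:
T = 19/36 (T = 38*(1/72) = 19/36 ≈ 0.52778)
h(z) = 6 (h(z) = 3 - 1*(-3) = 3 + 3 = 6)
W = 1655/1908 (W = (19/36)/1 + (9*(-2))/(-53) = (19/36)*1 - 18*(-1/53) = 19/36 + 18/53 = 1655/1908 ≈ 0.86740)
W - 28*h(-4) = 1655/1908 - 28*6 = 1655/1908 - 168 = -318889/1908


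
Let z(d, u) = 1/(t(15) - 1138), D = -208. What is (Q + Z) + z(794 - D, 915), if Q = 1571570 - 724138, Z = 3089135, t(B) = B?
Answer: 4420764740/1123 ≈ 3.9366e+6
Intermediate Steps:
Q = 847432
z(d, u) = -1/1123 (z(d, u) = 1/(15 - 1138) = 1/(-1123) = -1/1123)
(Q + Z) + z(794 - D, 915) = (847432 + 3089135) - 1/1123 = 3936567 - 1/1123 = 4420764740/1123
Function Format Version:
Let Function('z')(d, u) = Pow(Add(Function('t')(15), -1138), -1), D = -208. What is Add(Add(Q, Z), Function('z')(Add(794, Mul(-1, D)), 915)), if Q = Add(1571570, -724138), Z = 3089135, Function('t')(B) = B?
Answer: Rational(4420764740, 1123) ≈ 3.9366e+6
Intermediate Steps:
Q = 847432
Function('z')(d, u) = Rational(-1, 1123) (Function('z')(d, u) = Pow(Add(15, -1138), -1) = Pow(-1123, -1) = Rational(-1, 1123))
Add(Add(Q, Z), Function('z')(Add(794, Mul(-1, D)), 915)) = Add(Add(847432, 3089135), Rational(-1, 1123)) = Add(3936567, Rational(-1, 1123)) = Rational(4420764740, 1123)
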